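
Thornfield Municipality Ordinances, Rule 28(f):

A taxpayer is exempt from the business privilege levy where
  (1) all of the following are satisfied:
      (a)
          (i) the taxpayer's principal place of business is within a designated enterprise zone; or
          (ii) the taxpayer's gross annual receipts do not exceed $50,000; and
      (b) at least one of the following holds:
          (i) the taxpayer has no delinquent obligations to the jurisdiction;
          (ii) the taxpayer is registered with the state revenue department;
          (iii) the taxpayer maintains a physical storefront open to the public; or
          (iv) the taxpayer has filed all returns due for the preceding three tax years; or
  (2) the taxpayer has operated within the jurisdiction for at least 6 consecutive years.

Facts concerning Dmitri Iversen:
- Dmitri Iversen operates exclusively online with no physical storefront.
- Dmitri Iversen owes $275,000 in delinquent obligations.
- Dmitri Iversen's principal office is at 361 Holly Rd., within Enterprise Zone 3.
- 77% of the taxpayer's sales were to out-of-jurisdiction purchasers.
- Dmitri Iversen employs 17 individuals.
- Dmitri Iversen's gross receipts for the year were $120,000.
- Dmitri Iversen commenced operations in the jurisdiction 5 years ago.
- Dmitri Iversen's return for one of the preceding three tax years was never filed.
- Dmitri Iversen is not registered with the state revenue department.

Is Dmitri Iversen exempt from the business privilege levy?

(i) in enterprise zone — met.
(ii) receipts ≤ $50,000 — fails.
So (a) is satisfied (T OR F).
(i) no delinquency — not satisfied.
(ii) state-registered — not satisfied.
(iii) has storefront — not met.
(iv) returns current — not satisfied.
So (b) is not satisfied (F OR F OR F OR F).
So (1) is not satisfied (T AND F).
(2) ≥ 6 yrs in jurisdiction — not met.
Overall: F OR F → false.

No — not exempt.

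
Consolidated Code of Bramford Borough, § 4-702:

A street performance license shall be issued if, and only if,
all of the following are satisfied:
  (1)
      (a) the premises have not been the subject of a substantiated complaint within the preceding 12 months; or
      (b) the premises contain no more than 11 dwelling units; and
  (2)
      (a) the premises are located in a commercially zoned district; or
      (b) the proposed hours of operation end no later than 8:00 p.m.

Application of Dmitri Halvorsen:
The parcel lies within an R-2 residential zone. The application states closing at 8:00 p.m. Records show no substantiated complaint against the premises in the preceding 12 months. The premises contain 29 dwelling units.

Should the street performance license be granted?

Yes — granted.

(a) no complaint in 12 mo. — met.
(b) ≤ 11 units — not met.
So (1) is satisfied (T OR F).
(a) commercially zoned — fails.
(b) closes by 8 p.m. — holds.
(2) = F OR T = true.
So Overall is satisfied (T AND T).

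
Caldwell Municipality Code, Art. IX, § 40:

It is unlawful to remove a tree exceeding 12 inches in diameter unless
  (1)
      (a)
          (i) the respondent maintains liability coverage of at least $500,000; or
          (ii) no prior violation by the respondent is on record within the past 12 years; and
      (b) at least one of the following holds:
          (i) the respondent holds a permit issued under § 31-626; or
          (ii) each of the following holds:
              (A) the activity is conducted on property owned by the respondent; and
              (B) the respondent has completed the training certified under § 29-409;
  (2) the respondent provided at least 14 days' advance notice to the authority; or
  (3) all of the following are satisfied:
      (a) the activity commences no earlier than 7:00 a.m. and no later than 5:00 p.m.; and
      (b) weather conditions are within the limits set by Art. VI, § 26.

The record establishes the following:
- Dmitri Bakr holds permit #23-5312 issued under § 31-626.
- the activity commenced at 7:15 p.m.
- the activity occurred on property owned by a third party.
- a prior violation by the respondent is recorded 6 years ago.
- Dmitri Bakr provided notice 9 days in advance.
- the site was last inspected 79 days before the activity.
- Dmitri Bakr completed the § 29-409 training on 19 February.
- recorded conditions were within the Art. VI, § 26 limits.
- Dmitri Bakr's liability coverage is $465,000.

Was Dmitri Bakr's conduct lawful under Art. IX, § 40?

No — unlawful.

(i) coverage ≥ $500,000 — fails.
(ii) no prior violation — not satisfied.
(a): F OR F → false.
(i) holds permit — holds.
(A) own property — not met.
(B) training certified — holds.
(ii): F AND T → false.
(b): T OR F → true.
(1): F AND T → false.
(2) ≥14 days' notice — not satisfied.
(a) start within hours — not met.
(b) weather ok — met.
(3) = F AND T = false.
Overall = F OR F OR F = false.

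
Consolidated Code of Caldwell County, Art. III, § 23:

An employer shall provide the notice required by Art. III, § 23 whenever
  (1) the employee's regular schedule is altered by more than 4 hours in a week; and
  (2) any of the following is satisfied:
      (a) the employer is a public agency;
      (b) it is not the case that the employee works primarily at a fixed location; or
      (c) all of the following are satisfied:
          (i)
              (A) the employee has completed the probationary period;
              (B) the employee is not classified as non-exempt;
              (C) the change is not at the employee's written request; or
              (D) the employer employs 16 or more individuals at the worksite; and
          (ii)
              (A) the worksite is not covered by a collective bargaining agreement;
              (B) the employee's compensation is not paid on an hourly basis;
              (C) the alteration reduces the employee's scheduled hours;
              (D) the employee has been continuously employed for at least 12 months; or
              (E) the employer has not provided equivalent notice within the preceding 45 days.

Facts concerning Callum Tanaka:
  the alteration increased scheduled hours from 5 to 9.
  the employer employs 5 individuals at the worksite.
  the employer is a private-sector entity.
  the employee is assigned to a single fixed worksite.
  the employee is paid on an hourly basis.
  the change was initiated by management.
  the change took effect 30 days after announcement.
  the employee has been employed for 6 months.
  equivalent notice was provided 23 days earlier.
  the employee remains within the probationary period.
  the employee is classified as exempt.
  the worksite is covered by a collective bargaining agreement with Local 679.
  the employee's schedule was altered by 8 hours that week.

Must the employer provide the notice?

(1) schedule shift > 4h — holds.
(a) public agency — not satisfied.
(b) not (fixed location) — fails.
(A) past probation — not met.
(B) not (non-exempt) — met.
(C) not employee-requested — holds.
(D) ≥ 16 at site — not met.
(i) = F OR T OR T OR F = true.
(A) no CBA — fails.
(B) not (hourly-paid) — not met.
(C) hours reduced — not satisfied.
(D) tenure ≥ 12 mo. — fails.
(E) no recent notice — not met.
(ii) = F OR F OR F OR F OR F = false.
(c) = T AND F = false.
(2): F OR F OR F → false.
So Overall is not satisfied (T AND F).

No — not required.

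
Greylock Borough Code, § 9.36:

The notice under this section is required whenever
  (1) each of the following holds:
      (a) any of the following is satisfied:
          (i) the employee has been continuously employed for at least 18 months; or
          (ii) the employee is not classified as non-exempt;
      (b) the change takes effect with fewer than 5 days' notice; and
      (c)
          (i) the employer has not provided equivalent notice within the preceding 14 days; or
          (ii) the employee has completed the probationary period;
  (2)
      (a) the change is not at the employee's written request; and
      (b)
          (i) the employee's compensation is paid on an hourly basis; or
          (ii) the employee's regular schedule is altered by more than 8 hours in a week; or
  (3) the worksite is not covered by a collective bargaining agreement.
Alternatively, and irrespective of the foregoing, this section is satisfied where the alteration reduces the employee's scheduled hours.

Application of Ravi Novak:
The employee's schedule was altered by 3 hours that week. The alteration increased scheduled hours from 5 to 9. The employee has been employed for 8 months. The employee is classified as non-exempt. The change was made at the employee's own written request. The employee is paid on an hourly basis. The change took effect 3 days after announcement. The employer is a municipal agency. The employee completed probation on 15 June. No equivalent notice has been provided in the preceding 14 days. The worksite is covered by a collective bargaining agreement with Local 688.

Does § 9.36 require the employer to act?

(i) tenure ≥ 18 mo. — not satisfied.
(ii) not (non-exempt) — not met.
(a): F OR F → false.
(b) < 5 days' notice — met.
(i) no recent notice — satisfied.
(ii) past probation — satisfied.
(c) = T OR T = true.
(1) = F AND T AND T = false.
(a) not employee-requested — not met.
(i) hourly-paid — holds.
(ii) schedule shift > 8h — not met.
(b): T OR F → true.
(2): F AND T → false.
(3) no CBA — not satisfied.
Overall = F OR F OR F = false.
Exception (hours reduced) — not satisfied.
Result: main false OR exception false → false.

No — not required.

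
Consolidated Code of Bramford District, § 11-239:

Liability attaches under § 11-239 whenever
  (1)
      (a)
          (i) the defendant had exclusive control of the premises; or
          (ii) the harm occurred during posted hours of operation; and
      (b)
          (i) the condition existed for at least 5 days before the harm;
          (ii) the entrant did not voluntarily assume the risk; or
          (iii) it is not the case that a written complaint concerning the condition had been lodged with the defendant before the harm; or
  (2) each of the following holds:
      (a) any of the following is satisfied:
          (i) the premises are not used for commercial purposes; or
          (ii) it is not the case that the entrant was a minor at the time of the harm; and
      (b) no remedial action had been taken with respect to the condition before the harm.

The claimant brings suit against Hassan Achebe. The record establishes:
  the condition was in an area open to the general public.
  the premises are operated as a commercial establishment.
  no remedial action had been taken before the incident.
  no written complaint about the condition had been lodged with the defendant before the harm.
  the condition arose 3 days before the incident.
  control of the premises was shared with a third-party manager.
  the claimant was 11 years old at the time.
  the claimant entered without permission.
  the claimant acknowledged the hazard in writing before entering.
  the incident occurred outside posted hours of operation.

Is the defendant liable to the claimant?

No — not liable.

(i) exclusive control — fails.
(ii) during posted hours — not satisfied.
So (a) is not satisfied (F OR F).
(i) condition ≥5 days old — fails.
(ii) no assumed risk — fails.
(iii) not (complaint lodged) — met.
(b): F OR F OR T → true.
So (1) is not satisfied (F AND T).
(i) not (commercial use) — not met.
(ii) not (entrant a minor) — not met.
(a) = F OR F = false.
(b) no remedial action — met.
So (2) is not satisfied (F AND T).
Overall = F OR F = false.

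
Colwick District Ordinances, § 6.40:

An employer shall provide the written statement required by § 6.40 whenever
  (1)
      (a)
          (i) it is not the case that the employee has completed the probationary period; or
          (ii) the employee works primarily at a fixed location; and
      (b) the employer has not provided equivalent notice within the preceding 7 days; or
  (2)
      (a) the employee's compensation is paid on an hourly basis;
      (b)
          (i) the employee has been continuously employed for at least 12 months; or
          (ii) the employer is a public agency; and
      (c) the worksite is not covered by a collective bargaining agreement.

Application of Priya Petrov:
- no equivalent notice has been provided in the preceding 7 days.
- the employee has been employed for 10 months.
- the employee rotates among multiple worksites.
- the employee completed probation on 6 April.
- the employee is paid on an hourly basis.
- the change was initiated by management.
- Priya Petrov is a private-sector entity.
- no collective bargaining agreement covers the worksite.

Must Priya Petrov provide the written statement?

(i) not (past probation) — fails.
(ii) fixed location — fails.
So (a) is not satisfied (F OR F).
(b) no recent notice — holds.
(1) = F AND T = false.
(a) hourly-paid — met.
(i) tenure ≥ 12 mo. — not satisfied.
(ii) public agency — not satisfied.
(b): F OR F → false.
(c) no CBA — holds.
(2) = T AND F AND T = false.
Overall = F OR F = false.

No — not required.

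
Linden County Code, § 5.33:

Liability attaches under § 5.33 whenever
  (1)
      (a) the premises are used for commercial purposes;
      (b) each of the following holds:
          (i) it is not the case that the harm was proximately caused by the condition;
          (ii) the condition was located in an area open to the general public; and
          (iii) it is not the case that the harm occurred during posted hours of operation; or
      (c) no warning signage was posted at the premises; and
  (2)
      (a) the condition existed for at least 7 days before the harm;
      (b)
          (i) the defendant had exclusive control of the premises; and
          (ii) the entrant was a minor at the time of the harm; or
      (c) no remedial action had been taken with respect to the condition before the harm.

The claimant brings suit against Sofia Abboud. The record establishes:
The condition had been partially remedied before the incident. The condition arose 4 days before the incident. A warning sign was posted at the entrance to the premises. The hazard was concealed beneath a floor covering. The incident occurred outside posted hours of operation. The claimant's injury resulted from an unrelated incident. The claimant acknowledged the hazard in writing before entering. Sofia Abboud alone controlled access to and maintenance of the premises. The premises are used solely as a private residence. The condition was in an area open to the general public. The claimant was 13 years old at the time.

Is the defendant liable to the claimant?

(a) commercial use — not satisfied.
(i) not (proximate cause) — satisfied.
(ii) public area — satisfied.
(iii) not (during posted hours) — holds.
So (b) is satisfied (T AND T AND T).
(c) no signage posted — not satisfied.
So (1) is satisfied (F OR T OR F).
(a) condition ≥7 days old — not met.
(i) exclusive control — holds.
(ii) entrant a minor — satisfied.
So (b) is satisfied (T AND T).
(c) no remedial action — not met.
(2) = F OR T OR F = true.
Overall = T AND T = true.

Yes — liable.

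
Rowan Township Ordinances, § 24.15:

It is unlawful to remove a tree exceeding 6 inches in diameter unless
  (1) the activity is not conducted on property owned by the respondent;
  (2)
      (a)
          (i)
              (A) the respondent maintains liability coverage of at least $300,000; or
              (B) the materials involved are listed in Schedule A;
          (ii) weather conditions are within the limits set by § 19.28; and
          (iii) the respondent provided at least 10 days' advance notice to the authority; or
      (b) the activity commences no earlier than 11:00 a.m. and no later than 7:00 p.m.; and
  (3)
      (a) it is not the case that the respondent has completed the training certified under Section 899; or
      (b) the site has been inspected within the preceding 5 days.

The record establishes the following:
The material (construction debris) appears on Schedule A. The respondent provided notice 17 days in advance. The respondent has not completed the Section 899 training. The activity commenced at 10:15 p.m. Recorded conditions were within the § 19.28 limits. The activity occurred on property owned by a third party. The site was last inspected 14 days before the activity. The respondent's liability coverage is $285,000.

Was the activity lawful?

Yes — lawful.

(1) not (own property) — holds.
(A) coverage ≥ $300,000 — fails.
(B) Schedule A material — holds.
(i): F OR T → true.
(ii) weather ok — met.
(iii) ≥10 days' notice — holds.
(a): T AND T AND T → true.
(b) start within hours — not satisfied.
(2) = T OR F = true.
(a) not (training certified) — satisfied.
(b) site inspected — not met.
(3) = T OR F = true.
Overall = T AND T AND T = true.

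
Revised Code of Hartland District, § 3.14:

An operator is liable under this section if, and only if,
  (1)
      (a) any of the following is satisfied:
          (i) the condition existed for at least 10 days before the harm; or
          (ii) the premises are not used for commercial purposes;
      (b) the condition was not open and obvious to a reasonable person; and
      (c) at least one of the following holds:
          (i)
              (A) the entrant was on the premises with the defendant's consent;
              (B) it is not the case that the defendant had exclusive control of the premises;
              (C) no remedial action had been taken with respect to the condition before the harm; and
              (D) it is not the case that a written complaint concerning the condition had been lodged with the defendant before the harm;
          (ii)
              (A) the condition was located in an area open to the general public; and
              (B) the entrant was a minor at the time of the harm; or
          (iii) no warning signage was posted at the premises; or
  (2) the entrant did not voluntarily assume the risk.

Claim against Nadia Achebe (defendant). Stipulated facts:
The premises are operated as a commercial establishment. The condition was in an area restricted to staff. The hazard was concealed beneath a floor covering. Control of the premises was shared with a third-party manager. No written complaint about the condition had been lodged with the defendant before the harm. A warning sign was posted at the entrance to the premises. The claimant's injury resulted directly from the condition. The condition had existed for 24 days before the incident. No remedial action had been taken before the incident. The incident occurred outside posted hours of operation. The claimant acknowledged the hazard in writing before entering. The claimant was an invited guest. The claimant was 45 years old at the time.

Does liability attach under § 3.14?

(i) condition ≥10 days old — holds.
(ii) not (commercial use) — fails.
(a) = T OR F = true.
(b) not open/obvious — met.
(A) consent to enter — holds.
(B) not (exclusive control) — met.
(C) no remedial action — holds.
(D) not (complaint lodged) — met.
(i) = T AND T AND T AND T = true.
(A) public area — fails.
(B) entrant a minor — fails.
(ii): F AND F → false.
(iii) no signage posted — not met.
So (c) is satisfied (T OR F OR F).
So (1) is satisfied (T AND T AND T).
(2) no assumed risk — fails.
So Overall is satisfied (T OR F).

Yes — liable.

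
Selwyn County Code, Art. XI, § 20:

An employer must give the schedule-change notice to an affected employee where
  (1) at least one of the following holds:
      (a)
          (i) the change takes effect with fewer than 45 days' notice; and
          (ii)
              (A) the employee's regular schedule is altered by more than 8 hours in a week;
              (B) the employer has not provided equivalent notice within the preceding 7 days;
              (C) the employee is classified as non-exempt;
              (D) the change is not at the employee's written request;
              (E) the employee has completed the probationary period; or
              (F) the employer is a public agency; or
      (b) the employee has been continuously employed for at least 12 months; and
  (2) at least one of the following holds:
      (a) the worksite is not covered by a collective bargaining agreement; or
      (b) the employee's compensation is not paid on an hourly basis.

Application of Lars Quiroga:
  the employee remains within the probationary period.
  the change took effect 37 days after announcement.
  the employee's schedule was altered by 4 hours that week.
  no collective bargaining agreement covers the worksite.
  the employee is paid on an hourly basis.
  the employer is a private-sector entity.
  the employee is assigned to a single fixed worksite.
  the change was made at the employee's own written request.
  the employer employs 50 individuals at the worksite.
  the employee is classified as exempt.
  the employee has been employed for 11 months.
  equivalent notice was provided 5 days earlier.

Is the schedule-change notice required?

(i) < 45 days' notice — met.
(A) schedule shift > 8h — not satisfied.
(B) no recent notice — fails.
(C) non-exempt — not met.
(D) not employee-requested — fails.
(E) past probation — not satisfied.
(F) public agency — not satisfied.
(ii): F OR F OR F OR F OR F OR F → false.
(a): T AND F → false.
(b) tenure ≥ 12 mo. — fails.
(1) = F OR F = false.
(a) no CBA — met.
(b) not (hourly-paid) — not met.
(2): T OR F → true.
So Overall is not satisfied (F AND T).

No — not required.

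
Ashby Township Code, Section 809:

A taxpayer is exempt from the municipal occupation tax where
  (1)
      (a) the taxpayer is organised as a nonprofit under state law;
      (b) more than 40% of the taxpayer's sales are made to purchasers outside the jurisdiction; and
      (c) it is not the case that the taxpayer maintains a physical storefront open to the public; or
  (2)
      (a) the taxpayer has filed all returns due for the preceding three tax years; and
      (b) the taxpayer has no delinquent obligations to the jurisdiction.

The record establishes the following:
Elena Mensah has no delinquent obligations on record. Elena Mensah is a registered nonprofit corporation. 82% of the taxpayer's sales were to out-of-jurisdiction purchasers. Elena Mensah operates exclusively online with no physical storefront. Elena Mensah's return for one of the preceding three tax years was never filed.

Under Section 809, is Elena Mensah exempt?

(a) nonprofit — satisfied.
(b) >40% out-of-jur. sales — holds.
(c) not (has storefront) — holds.
(1): T AND T AND T → true.
(a) returns current — fails.
(b) no delinquency — holds.
(2): F AND T → false.
Overall: T OR F → true.

Yes — exempt.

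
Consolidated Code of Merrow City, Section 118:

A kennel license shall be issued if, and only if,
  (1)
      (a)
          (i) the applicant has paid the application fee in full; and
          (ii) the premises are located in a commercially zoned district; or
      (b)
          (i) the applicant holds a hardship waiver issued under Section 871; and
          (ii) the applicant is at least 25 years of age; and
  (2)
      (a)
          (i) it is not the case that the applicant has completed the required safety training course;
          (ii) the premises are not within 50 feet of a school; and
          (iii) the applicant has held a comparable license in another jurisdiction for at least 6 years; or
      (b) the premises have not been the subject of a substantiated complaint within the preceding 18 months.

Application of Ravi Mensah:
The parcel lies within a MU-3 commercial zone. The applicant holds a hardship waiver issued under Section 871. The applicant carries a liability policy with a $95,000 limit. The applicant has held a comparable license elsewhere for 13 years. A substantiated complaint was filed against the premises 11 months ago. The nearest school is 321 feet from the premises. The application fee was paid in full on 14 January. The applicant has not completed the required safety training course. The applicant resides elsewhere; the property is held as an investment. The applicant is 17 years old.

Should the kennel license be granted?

Yes — granted.

(i) fee paid — holds.
(ii) commercially zoned — met.
(a) = T AND T = true.
(i) hardship waiver — holds.
(ii) age ≥ 25 — fails.
So (b) is not satisfied (T AND F).
(1) = T OR F = true.
(i) not (safety training) — satisfied.
(ii) ≥50 ft from school — satisfied.
(iii) prior license ≥ 6 yr — met.
(a): T AND T AND T → true.
(b) no complaint in 18 mo. — fails.
(2) = T OR F = true.
So Overall is satisfied (T AND T).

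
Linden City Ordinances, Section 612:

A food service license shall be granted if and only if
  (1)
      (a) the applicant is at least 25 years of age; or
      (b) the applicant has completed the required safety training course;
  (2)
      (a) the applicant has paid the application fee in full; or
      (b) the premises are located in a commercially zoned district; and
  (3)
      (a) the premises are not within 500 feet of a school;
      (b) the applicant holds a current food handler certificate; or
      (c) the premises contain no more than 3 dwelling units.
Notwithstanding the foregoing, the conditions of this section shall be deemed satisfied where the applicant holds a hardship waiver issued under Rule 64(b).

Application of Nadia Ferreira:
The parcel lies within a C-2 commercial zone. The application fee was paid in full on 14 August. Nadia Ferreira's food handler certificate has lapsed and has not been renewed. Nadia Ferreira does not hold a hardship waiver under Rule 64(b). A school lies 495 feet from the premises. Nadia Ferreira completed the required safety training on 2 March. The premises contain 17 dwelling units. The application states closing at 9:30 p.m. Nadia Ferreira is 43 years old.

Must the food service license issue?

No — denied.

(a) age ≥ 25 — met.
(b) safety training — satisfied.
(1) = T OR T = true.
(a) fee paid — met.
(b) commercially zoned — satisfied.
(2): T OR T → true.
(a) ≥500 ft from school — not met.
(b) food handler cert. — not satisfied.
(c) ≤ 3 units — not met.
(3) = F OR F OR F = false.
Overall = T AND T AND F = false.
Exception (hardship waiver) — not satisfied.
Result: main false OR exception false → false.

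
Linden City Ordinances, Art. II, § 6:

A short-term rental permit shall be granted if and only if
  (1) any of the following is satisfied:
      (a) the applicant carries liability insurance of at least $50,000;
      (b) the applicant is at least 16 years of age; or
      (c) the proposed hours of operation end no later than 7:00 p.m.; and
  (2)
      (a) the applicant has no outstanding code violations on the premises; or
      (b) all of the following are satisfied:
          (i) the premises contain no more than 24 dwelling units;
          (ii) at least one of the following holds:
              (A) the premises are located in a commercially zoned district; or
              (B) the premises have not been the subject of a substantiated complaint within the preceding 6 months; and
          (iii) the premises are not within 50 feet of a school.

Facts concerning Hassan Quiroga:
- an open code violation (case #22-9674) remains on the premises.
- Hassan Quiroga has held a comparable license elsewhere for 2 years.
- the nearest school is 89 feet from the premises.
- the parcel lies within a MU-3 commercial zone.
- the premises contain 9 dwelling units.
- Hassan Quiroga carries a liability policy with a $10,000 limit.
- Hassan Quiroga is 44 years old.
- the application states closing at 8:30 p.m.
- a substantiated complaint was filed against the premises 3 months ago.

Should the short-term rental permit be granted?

Yes — granted.

(a) insurance ≥ $50,000 — not satisfied.
(b) age ≥ 16 — holds.
(c) closes by 7 p.m. — fails.
(1): F OR T OR F → true.
(a) no code violations — not met.
(i) ≤ 24 units — satisfied.
(A) commercially zoned — satisfied.
(B) no complaint in 6 mo. — fails.
So (ii) is satisfied (T OR F).
(iii) ≥50 ft from school — holds.
(b) = T AND T AND T = true.
So (2) is satisfied (F OR T).
Overall = T AND T = true.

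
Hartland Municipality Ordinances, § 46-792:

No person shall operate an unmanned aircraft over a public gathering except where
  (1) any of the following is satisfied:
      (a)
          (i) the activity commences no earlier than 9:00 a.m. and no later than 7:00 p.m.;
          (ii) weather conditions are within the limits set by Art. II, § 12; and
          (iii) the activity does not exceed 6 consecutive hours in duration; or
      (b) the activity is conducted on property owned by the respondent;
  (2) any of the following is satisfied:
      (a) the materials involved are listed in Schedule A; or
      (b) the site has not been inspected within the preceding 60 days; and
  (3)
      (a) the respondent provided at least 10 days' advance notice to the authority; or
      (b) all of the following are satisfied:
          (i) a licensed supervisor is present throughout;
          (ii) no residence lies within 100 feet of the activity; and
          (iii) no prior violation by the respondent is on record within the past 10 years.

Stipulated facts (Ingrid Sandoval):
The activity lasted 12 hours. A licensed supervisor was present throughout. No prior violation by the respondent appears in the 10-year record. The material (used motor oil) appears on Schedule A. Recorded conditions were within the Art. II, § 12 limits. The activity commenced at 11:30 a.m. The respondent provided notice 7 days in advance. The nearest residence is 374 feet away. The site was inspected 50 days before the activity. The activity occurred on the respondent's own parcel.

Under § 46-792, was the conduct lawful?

(i) start within hours — met.
(ii) weather ok — holds.
(iii) ≤ 6 hrs duration — fails.
(a): T AND T AND F → false.
(b) own property — satisfied.
So (1) is satisfied (F OR T).
(a) Schedule A material — met.
(b) not (site inspected) — not satisfied.
(2) = T OR F = true.
(a) ≥10 days' notice — not satisfied.
(i) supervisor present — holds.
(ii) no residence in 100 ft — holds.
(iii) no prior violation — met.
So (b) is satisfied (T AND T AND T).
So (3) is satisfied (F OR T).
So Overall is satisfied (T AND T AND T).

Yes — lawful.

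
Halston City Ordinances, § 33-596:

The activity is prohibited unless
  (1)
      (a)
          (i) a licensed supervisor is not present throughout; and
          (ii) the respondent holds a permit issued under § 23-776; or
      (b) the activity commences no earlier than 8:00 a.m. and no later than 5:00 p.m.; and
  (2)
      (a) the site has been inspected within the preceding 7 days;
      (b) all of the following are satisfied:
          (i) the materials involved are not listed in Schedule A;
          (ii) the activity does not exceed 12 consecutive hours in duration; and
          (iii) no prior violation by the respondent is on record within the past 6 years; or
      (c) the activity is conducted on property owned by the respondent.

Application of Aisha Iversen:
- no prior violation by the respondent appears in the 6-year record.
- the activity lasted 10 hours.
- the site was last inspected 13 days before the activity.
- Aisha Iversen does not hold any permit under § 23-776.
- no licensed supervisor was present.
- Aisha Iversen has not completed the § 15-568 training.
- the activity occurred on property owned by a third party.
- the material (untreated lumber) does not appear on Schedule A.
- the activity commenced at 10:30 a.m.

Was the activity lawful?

Yes — lawful.

(i) not (supervisor present) — satisfied.
(ii) holds permit — fails.
(a) = T AND F = false.
(b) start within hours — met.
So (1) is satisfied (F OR T).
(a) site inspected — not met.
(i) not (Schedule A material) — holds.
(ii) ≤ 12 hrs duration — met.
(iii) no prior violation — satisfied.
(b): T AND T AND T → true.
(c) own property — not met.
(2): F OR T OR F → true.
So Overall is satisfied (T AND T).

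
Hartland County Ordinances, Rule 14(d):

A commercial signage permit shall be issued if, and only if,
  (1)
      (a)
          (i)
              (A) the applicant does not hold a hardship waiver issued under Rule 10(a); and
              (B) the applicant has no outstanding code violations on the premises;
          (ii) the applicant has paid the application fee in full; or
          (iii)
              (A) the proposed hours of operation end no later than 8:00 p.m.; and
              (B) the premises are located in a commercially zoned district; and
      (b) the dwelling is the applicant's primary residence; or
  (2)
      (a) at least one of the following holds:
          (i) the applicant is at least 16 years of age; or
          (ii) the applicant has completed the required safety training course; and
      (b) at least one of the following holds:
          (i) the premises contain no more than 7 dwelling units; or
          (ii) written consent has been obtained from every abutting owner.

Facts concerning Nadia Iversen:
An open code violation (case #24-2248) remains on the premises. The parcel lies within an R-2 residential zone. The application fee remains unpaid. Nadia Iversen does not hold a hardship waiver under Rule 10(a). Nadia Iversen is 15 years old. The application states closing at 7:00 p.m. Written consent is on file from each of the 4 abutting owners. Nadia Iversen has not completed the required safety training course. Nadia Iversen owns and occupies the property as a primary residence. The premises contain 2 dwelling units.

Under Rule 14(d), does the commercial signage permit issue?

No — denied.

(A) not (hardship waiver) — holds.
(B) no code violations — fails.
(i): T AND F → false.
(ii) fee paid — not satisfied.
(A) closes by 8 p.m. — satisfied.
(B) commercially zoned — not satisfied.
So (iii) is not satisfied (T AND F).
(a) = F OR F OR F = false.
(b) primary residence — holds.
(1) = F AND T = false.
(i) age ≥ 16 — fails.
(ii) safety training — not satisfied.
(a) = F OR F = false.
(i) ≤ 7 units — satisfied.
(ii) all abutters consent — satisfied.
(b) = T OR T = true.
(2) = F AND T = false.
Overall = F OR F = false.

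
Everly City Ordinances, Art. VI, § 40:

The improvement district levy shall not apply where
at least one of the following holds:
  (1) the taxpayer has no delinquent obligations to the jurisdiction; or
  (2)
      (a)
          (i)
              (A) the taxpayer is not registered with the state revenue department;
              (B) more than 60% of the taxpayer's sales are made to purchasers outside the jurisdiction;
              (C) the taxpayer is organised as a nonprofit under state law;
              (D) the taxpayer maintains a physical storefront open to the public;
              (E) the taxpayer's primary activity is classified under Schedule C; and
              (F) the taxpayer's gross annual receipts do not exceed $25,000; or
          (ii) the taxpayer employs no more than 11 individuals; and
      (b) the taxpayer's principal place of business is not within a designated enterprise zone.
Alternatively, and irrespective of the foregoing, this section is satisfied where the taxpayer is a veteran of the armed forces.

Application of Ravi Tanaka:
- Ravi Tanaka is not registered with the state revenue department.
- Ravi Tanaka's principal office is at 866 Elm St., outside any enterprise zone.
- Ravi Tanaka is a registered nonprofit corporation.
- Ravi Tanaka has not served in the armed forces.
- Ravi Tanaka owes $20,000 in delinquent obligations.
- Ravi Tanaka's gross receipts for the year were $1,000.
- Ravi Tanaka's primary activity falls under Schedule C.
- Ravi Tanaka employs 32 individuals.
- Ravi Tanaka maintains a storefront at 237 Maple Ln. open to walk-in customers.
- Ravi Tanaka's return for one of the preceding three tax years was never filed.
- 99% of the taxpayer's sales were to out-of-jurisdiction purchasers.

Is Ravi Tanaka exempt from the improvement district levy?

Yes — exempt.

(1) no delinquency — fails.
(A) not (state-registered) — met.
(B) >60% out-of-jur. sales — holds.
(C) nonprofit — satisfied.
(D) has storefront — satisfied.
(E) Schedule C activity — holds.
(F) receipts ≤ $25,000 — holds.
(i) = T AND T AND T AND T AND T AND T = true.
(ii) ≤ 11 employees — not satisfied.
(a): T OR F → true.
(b) not (in enterprise zone) — satisfied.
(2): T AND T → true.
Overall: F OR T → true.
Exception (veteran) — not satisfied.
Result: main true OR exception false → true.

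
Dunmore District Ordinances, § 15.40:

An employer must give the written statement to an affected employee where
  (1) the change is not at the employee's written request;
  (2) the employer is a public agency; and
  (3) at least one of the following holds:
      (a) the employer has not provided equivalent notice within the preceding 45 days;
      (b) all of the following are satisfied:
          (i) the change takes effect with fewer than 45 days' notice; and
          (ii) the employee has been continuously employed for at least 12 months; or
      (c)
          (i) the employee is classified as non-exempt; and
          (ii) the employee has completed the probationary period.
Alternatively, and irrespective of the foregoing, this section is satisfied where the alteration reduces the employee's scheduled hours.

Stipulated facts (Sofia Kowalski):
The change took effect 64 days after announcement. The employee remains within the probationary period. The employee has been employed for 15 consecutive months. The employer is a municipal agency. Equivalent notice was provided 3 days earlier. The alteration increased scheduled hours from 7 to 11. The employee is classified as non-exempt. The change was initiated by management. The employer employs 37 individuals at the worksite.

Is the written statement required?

(1) not employee-requested — satisfied.
(2) public agency — satisfied.
(a) no recent notice — not satisfied.
(i) < 45 days' notice — not met.
(ii) tenure ≥ 12 mo. — holds.
(b): F AND T → false.
(i) non-exempt — satisfied.
(ii) past probation — not met.
(c) = T AND F = false.
(3) = F OR F OR F = false.
Overall: T AND T AND F → false.
Exception (hours reduced) — not satisfied.
Result: main false OR exception false → false.

No — not required.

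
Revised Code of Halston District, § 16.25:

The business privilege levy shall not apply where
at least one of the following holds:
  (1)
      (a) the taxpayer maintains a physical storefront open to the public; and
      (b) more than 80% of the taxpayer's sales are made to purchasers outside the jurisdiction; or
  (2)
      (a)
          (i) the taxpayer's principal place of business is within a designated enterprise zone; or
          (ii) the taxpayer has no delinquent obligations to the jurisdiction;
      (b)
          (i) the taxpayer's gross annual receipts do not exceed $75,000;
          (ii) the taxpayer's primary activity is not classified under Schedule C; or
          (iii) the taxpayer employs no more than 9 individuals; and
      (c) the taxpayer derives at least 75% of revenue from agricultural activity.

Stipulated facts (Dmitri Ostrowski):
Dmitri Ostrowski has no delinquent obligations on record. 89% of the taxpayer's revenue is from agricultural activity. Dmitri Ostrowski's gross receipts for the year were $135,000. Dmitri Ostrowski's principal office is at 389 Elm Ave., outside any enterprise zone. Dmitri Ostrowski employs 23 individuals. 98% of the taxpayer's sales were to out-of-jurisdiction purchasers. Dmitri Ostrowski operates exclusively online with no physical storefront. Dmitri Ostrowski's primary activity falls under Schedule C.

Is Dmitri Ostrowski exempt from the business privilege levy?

No — not exempt.

(a) has storefront — not met.
(b) >80% out-of-jur. sales — satisfied.
So (1) is not satisfied (F AND T).
(i) in enterprise zone — fails.
(ii) no delinquency — satisfied.
(a): F OR T → true.
(i) receipts ≤ $75,000 — not satisfied.
(ii) not (Schedule C activity) — not satisfied.
(iii) ≤ 9 employees — fails.
So (b) is not satisfied (F OR F OR F).
(c) ≥75% agricultural — met.
So (2) is not satisfied (T AND F AND T).
Overall = F OR F = false.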